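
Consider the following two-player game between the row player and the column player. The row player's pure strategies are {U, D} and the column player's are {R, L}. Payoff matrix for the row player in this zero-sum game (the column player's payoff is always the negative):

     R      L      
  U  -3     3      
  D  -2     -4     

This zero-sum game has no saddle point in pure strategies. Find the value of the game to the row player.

v = -9/4

The column player's mix must leave the row player indifferent between U and D.
  the row player's payoff to U: q·(-3) + (1−q)·3 = -6q + 3
  the row player's payoff to D: q·(-2) + (1−q)·(-4) = 2q - 4
  -6q + 3 = 2q - 4  ⇒  -8q = -7  ⇒  q = 7/8.
The value is the row player's expected payoff against this mix (using U): (7/8)·(-3) + (1/8)·3 = -9/4.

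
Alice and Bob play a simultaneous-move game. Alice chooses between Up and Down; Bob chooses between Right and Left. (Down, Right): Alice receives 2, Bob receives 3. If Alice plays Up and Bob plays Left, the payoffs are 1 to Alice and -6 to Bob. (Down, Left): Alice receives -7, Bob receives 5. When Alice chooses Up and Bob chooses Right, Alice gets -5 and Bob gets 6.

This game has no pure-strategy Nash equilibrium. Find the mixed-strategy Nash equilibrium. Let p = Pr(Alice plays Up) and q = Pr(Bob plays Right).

p = 1/7, q = 8/15

Set Bob's expected payoff from Right equal to that from Left:
  Bob's payoff from Right: p·6 + (1−p)·3 = 3p + 3
  Bob's payoff from Left: p·(-6) + (1−p)·5 = -11p + 5
  3p + 3 = -11p + 5  ⇒  14p = 2  ⇒  p = 1/7.
In a mixed equilibrium Alice is indifferent between Up and Down; this condition fixes q.
  Alice's payoff from Up: q·(-5) + (1−q)·1 = -6q + 1
  Alice's payoff from Down: q·2 + (1−q)·(-7) = 9q - 7
  -6q + 1 = 9q - 7  ⇒  -15q = -8  ⇒  q = 8/15.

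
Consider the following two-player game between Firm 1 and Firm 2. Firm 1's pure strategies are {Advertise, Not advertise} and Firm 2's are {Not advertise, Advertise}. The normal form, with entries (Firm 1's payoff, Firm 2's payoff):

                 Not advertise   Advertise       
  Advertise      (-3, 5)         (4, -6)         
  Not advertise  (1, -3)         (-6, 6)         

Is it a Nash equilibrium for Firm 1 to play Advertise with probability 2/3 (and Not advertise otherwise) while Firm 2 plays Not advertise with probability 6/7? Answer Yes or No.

No

Given Firm 1's mix p = 2/3, Firm 2's payoff from Not advertise is 7/3 but from Advertise is -2. Firm 2 strictly prefers Not advertise, so Firm 2 would not mix.
So the proposed profile is not a Nash equilibrium.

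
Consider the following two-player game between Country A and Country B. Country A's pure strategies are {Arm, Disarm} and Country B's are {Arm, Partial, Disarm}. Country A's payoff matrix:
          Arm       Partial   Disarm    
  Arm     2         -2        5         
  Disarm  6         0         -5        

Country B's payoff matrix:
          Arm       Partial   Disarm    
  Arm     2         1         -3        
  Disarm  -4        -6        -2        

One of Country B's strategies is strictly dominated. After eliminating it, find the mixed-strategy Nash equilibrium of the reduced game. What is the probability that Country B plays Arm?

q = 5/7

Country B's strategy Partial is strictly dominated by Arm: 2 > 1 and -4 > -6. Eliminate Partial.
In a mixed equilibrium Country A is indifferent between Arm and Disarm; this condition fixes q.
  Country A's expected payoff from Arm: q·2 + (1−q)·5 = -3q + 5
  Country A's expected payoff from Disarm: q·6 + (1−q)·(-5) = 11q - 5
  -3q + 5 = 11q - 5  ⇒  -14q = -10  ⇒  q = 5/7.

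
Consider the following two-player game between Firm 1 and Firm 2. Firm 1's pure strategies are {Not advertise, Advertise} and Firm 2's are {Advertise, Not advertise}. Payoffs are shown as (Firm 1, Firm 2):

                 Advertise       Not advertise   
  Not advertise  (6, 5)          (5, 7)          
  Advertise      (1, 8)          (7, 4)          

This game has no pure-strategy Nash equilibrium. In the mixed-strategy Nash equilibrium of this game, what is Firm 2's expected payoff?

Firm 1's mix must leave Firm 2 indifferent between Advertise and Not advertise.
  Firm 2's payoff from Advertise: p·5 + (1−p)·8 = -3p + 8
  Firm 2's payoff from Not advertise: p·7 + (1−p)·4 = 3p + 4
  -3p + 8 = 3p + 4  ⇒  -6p = -4  ⇒  p = 2/3.
At equilibrium Firm 2 is indifferent across columns, so Firm 2's payoff equals the payoff from Advertise: (2/3)·5 + (1/3)·8 = 6.

6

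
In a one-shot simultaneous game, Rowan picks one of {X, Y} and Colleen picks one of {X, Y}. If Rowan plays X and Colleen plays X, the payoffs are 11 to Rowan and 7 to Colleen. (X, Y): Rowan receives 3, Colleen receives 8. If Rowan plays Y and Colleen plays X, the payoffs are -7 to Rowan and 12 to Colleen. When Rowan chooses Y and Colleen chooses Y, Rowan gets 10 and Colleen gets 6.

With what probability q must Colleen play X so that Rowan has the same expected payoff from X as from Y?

q = 7/25

Rowan's indifference between X and Y determines Colleen's mixing probability q:
  Rowan's payoff to X: q·11 + (1−q)·3 = 8q + 3
  Rowan's payoff to Y: q·(-7) + (1−q)·10 = -17q + 10
  8q + 3 = -17q + 10  ⇒  25q = 7  ⇒  q = 7/25.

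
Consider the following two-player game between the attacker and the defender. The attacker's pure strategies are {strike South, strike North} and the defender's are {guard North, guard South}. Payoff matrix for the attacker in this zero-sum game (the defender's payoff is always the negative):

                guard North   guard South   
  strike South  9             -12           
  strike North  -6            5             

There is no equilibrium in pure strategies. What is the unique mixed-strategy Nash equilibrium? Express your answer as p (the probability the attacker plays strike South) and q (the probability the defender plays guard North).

p = 11/32, q = 17/32

In a mixed equilibrium the defender is indifferent between guard North and guard South; this condition fixes p.
  the defender's expected payoff from guard North: p·(-9) + (1−p)·6 = -15p + 6
  the defender's expected payoff from guard South: p·12 + (1−p)·(-5) = 17p - 5
  -15p + 6 = 17p - 5  ⇒  -32p = -11  ⇒  p = 11/32.
In a mixed equilibrium the attacker is indifferent between strike South and strike North; this condition fixes q.
  the attacker's payoff from strike South: q·9 + (1−q)·(-12) = 21q - 12
  the attacker's payoff from strike North: q·(-6) + (1−q)·5 = -11q + 5
  21q - 12 = -11q + 5  ⇒  32q = 17  ⇒  q = 17/32.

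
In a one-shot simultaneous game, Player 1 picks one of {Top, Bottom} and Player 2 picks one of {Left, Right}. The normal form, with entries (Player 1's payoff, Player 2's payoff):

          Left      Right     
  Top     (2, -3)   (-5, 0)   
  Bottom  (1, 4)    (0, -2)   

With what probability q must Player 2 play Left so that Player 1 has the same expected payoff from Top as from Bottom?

q = 5/6

Set Player 1's expected payoff from Top equal to that from Bottom:
  Player 1's payoff to Top: q·2 + (1−q)·(-5) = 7q - 5
  Player 1's payoff to Bottom: q·1 + (1−q)·0 = q
  7q - 5 = q  ⇒  6q = 5  ⇒  q = 5/6.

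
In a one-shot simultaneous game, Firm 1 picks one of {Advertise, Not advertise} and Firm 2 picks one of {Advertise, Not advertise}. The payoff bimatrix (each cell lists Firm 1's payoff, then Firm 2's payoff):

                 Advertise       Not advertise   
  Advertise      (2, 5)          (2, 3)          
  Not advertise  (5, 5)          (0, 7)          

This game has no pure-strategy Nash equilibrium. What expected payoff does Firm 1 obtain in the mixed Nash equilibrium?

In a mixed equilibrium Firm 1 is indifferent between Advertise and Not advertise; this condition fixes q.
  Firm 1's payoff to Advertise: q·2 + (1−q)·2 = 2
  Firm 1's payoff to Not advertise: q·5 + (1−q)·0 = 5q
  2 = 5q  ⇒  -5q = -2  ⇒  q = 2/5.
At equilibrium Firm 1 is indifferent across rows, so Firm 1's payoff equals the payoff from Advertise: (2/5)·2 + (3/5)·2 = 2.

2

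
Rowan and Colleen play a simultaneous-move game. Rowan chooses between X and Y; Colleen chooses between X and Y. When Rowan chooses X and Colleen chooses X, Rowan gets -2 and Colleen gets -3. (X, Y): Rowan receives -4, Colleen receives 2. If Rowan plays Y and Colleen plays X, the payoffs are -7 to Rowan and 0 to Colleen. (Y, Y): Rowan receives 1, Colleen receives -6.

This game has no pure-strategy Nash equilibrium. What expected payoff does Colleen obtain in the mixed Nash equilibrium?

-18/11

Colleen's indifference between X and Y determines Rowan's mixing probability p:
  Colleen's payoff from X: p·(-3) + (1−p)·0 = -3p
  Colleen's payoff from Y: p·2 + (1−p)·(-6) = 8p - 6
  -3p = 8p - 6  ⇒  -11p = -6  ⇒  p = 6/11.
At equilibrium Colleen is indifferent across columns, so Colleen's payoff equals the payoff from X: (6/11)·(-3) + (5/11)·0 = -18/11.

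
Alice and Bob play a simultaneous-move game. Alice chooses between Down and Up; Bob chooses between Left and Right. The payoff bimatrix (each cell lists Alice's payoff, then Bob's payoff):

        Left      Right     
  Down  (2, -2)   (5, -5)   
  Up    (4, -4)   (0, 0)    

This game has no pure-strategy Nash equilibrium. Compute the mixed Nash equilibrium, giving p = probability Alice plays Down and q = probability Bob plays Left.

In a mixed equilibrium Bob is indifferent between Left and Right; this condition fixes p.
  Bob's payoff to Left: p·(-2) + (1−p)·(-4) = 2p - 4
  Bob's payoff to Right: p·(-5) + (1−p)·0 = -5p
  2p - 4 = -5p  ⇒  7p = 4  ⇒  p = 4/7.
Set Alice's expected payoff from Down equal to that from Up:
  Alice's payoff from Down: q·2 + (1−q)·5 = -3q + 5
  Alice's payoff from Up: q·4 + (1−q)·0 = 4q
  -3q + 5 = 4q  ⇒  -7q = -5  ⇒  q = 5/7.

p = 4/7, q = 5/7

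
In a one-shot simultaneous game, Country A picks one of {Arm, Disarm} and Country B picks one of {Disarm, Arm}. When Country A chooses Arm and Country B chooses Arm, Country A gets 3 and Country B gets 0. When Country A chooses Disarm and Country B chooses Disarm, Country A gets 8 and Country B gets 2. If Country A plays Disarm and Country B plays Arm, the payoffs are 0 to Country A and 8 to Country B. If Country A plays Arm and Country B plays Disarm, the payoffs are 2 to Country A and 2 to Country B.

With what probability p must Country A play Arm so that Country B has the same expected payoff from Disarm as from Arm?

p = 3/4

Country B's indifference between Disarm and Arm determines Country A's mixing probability p:
  Country B's payoff from Disarm: p·2 + (1−p)·2 = 2
  Country B's payoff from Arm: p·0 + (1−p)·8 = -8p + 8
  2 = -8p + 8  ⇒  8p = 6  ⇒  p = 3/4.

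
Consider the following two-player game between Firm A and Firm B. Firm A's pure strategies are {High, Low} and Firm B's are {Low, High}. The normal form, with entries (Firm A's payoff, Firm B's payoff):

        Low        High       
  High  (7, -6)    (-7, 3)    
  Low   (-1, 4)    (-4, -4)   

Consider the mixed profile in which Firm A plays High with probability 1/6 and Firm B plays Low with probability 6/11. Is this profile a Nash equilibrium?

Given Firm A's mix p = 1/6, Firm B's payoff from Low is 7/3 but from High is -17/6. Firm B strictly prefers Low, so Firm B would not mix.
So the proposed profile is not a Nash equilibrium.

No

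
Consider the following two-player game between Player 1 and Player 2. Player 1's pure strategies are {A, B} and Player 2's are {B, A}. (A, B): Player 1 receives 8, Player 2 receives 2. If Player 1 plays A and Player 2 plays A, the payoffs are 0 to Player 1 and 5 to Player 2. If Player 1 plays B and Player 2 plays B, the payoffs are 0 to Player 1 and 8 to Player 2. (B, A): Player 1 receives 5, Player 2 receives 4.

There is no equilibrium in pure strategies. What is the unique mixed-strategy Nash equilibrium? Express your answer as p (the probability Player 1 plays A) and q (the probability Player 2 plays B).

p = 4/7, q = 5/13

In a mixed equilibrium Player 2 is indifferent between B and A; this condition fixes p.
  Player 2's payoff to B: p·2 + (1−p)·8 = -6p + 8
  Player 2's payoff to A: p·5 + (1−p)·4 = p + 4
  -6p + 8 = p + 4  ⇒  -7p = -4  ⇒  p = 4/7.
Player 1's indifference between A and B determines Player 2's mixing probability q:
  Player 1's payoff to A: q·8 + (1−q)·0 = 8q
  Player 1's payoff to B: q·0 + (1−q)·5 = -5q + 5
  8q = -5q + 5  ⇒  13q = 5  ⇒  q = 5/13.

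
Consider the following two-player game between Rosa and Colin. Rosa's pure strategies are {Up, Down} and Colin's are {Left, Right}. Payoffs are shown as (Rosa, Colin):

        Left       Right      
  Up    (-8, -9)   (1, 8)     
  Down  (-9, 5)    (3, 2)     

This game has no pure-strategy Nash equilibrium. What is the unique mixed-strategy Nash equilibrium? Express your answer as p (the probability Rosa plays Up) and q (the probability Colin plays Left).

For Colin to be willing to mix, Colin must be indifferent between Left and Right, which pins down Rosa's mix.
  Colin's expected payoff from Left: p·(-9) + (1−p)·5 = -14p + 5
  Colin's expected payoff from Right: p·8 + (1−p)·2 = 6p + 2
  -14p + 5 = 6p + 2  ⇒  -20p = -3  ⇒  p = 3/20.
Colin's mix must leave Rosa indifferent between Up and Down.
  Rosa's payoff from Up: q·(-8) + (1−q)·1 = -9q + 1
  Rosa's payoff from Down: q·(-9) + (1−q)·3 = -12q + 3
  -9q + 1 = -12q + 3  ⇒  3q = 2  ⇒  q = 2/3.

p = 3/20, q = 2/3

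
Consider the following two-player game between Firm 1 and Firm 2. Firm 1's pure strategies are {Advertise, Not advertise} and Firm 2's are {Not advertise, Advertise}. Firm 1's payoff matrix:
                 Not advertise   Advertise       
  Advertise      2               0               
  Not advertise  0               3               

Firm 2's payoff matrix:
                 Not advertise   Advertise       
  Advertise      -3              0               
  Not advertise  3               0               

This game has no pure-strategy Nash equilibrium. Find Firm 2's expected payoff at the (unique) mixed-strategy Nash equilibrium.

0

Set Firm 2's expected payoff from Not advertise equal to that from Advertise:
  Firm 2's payoff to Not advertise: p·(-3) + (1−p)·3 = -6p + 3
  Firm 2's payoff to Advertise: p·0 + (1−p)·0 = 0
  -6p + 3 = 0  ⇒  -6p = -3  ⇒  p = 1/2.
At equilibrium Firm 2 is indifferent across columns, so Firm 2's payoff equals the payoff from Not advertise: (1/2)·(-3) + (1/2)·3 = 0.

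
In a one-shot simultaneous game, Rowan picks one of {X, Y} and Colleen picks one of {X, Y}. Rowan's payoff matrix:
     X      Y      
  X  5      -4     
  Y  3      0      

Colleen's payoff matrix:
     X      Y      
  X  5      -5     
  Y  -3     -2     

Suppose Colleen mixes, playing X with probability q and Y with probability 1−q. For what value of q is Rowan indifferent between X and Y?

q = 2/3

In a mixed equilibrium Rowan is indifferent between X and Y; this condition fixes q.
  Rowan's expected payoff from X: q·5 + (1−q)·(-4) = 9q - 4
  Rowan's expected payoff from Y: q·3 + (1−q)·0 = 3q
  9q - 4 = 3q  ⇒  6q = 4  ⇒  q = 2/3.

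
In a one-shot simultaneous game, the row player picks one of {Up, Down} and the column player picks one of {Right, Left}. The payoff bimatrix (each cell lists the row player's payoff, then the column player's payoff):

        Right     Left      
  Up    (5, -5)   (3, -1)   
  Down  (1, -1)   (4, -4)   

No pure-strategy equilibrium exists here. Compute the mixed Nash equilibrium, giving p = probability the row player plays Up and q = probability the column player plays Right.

Set the column player's expected payoff from Right equal to that from Left:
  the column player's payoff from Right: p·(-5) + (1−p)·(-1) = -4p - 1
  the column player's payoff from Left: p·(-1) + (1−p)·(-4) = 3p - 4
  -4p - 1 = 3p - 4  ⇒  -7p = -3  ⇒  p = 3/7.
For the row player to be willing to mix, the row player must be indifferent between Up and Down, which pins down the column player's mix.
  the row player's payoff to Up: q·5 + (1−q)·3 = 2q + 3
  the row player's payoff to Down: q·1 + (1−q)·4 = -3q + 4
  2q + 3 = -3q + 4  ⇒  5q = 1  ⇒  q = 1/5.

p = 3/7, q = 1/5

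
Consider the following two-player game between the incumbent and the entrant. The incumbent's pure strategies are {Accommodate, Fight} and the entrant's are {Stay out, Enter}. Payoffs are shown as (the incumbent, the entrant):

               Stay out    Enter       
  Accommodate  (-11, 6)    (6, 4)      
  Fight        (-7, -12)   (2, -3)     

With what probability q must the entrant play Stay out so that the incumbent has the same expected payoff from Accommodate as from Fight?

In a mixed equilibrium the incumbent is indifferent between Accommodate and Fight; this condition fixes q.
  the incumbent's payoff from Accommodate: q·(-11) + (1−q)·6 = -17q + 6
  the incumbent's payoff from Fight: q·(-7) + (1−q)·2 = -9q + 2
  -17q + 6 = -9q + 2  ⇒  -8q = -4  ⇒  q = 1/2.

q = 1/2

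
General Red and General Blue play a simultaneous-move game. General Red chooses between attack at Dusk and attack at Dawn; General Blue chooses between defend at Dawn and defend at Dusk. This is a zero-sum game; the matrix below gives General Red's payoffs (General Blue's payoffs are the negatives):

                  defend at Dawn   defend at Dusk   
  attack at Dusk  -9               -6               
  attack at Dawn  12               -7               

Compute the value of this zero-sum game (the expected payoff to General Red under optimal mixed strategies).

For General Red to be willing to mix, General Red must be indifferent between attack at Dusk and attack at Dawn, which pins down General Blue's mix.
  General Red's payoff to attack at Dusk: q·(-9) + (1−q)·(-6) = -3q - 6
  General Red's payoff to attack at Dawn: q·12 + (1−q)·(-7) = 19q - 7
  -3q - 6 = 19q - 7  ⇒  -22q = -1  ⇒  q = 1/22.
The value is General Red's expected payoff against this mix (using attack at Dusk): (1/22)·(-9) + (21/22)·(-6) = -135/22.

v = -135/22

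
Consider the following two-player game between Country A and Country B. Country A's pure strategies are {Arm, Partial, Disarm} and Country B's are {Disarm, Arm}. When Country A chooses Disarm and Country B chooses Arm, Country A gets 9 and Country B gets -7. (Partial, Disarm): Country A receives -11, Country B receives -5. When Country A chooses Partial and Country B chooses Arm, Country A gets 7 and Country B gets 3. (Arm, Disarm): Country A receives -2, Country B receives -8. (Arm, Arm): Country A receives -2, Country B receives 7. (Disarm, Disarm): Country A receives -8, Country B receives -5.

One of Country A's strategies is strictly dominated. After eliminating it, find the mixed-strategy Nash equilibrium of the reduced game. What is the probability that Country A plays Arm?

Country A's strategy Partial is strictly dominated by Disarm: -8 > -11 and 9 > 7. Eliminate Partial.
In a mixed equilibrium Country B is indifferent between Disarm and Arm; this condition fixes p.
  Country B's payoff to Disarm: p·(-8) + (1−p)·(-5) = -3p - 5
  Country B's payoff to Arm: p·7 + (1−p)·(-7) = 14p - 7
  -3p - 5 = 14p - 7  ⇒  -17p = -2  ⇒  p = 2/17.

p = 2/17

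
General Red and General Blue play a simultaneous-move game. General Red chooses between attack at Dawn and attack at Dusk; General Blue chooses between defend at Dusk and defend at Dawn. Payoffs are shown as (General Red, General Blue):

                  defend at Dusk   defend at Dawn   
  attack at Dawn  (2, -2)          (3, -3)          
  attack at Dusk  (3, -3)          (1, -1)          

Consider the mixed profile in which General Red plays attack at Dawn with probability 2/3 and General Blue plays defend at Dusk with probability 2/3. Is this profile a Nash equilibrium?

Yes

Check General Blue's indifference given General Red's mix p = 2/3:
  payoff from defend at Dusk = -7/3; payoff from defend at Dawn = -7/3 — equal.
Check General Red's indifference given General Blue's mix q = 2/3:
  payoff from attack at Dawn = 7/3; payoff from attack at Dusk = 7/3 — equal.
Both players are indifferent, so neither can profitably deviate.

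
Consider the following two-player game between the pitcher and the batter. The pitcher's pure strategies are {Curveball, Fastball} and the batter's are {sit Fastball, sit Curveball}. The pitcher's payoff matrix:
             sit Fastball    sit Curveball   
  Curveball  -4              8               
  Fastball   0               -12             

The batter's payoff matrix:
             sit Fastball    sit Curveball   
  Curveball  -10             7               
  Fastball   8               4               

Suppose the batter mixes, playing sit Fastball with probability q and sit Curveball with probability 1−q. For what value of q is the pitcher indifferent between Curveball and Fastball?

Set the pitcher's expected payoff from Curveball equal to that from Fastball:
  the pitcher's payoff from Curveball: q·(-4) + (1−q)·8 = -12q + 8
  the pitcher's payoff from Fastball: q·0 + (1−q)·(-12) = 12q - 12
  -12q + 8 = 12q - 12  ⇒  -24q = -20  ⇒  q = 5/6.

q = 5/6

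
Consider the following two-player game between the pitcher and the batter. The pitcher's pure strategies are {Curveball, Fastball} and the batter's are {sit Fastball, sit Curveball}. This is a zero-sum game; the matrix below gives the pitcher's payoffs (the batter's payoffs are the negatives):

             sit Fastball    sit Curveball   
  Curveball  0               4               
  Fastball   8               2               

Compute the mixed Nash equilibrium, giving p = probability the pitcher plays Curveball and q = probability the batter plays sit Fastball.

Set the batter's expected payoff from sit Fastball equal to that from sit Curveball:
  the batter's payoff from sit Fastball: p·0 + (1−p)·(-8) = 8p - 8
  the batter's payoff from sit Curveball: p·(-4) + (1−p)·(-2) = -2p - 2
  8p - 8 = -2p - 2  ⇒  10p = 6  ⇒  p = 3/5.
Set the pitcher's expected payoff from Curveball equal to that from Fastball:
  the pitcher's payoff from Curveball: q·0 + (1−q)·4 = -4q + 4
  the pitcher's payoff from Fastball: q·8 + (1−q)·2 = 6q + 2
  -4q + 4 = 6q + 2  ⇒  -10q = -2  ⇒  q = 1/5.

p = 3/5, q = 1/5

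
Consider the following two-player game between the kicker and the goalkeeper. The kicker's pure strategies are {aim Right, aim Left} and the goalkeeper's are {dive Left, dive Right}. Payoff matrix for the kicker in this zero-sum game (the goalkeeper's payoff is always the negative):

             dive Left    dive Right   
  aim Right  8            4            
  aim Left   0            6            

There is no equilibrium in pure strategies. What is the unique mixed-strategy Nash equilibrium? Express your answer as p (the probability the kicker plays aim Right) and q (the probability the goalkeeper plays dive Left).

p = 3/5, q = 1/5

The kicker's mix must leave the goalkeeper indifferent between dive Left and dive Right.
  the goalkeeper's expected payoff from dive Left: p·(-8) + (1−p)·0 = -8p
  the goalkeeper's expected payoff from dive Right: p·(-4) + (1−p)·(-6) = 2p - 6
  -8p = 2p - 6  ⇒  -10p = -6  ⇒  p = 3/5.
The goalkeeper's mix must leave the kicker indifferent between aim Right and aim Left.
  the kicker's payoff from aim Right: q·8 + (1−q)·4 = 4q + 4
  the kicker's payoff from aim Left: q·0 + (1−q)·6 = -6q + 6
  4q + 4 = -6q + 6  ⇒  10q = 2  ⇒  q = 1/5.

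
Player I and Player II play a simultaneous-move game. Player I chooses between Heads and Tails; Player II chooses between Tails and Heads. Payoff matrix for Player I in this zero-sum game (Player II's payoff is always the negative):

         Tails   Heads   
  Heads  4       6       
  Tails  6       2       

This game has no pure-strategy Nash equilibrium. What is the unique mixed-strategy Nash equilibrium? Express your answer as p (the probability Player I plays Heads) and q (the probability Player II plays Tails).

p = 2/3, q = 2/3

For Player II to be willing to mix, Player II must be indifferent between Tails and Heads, which pins down Player I's mix.
  Player II's payoff to Tails: p·(-4) + (1−p)·(-6) = 2p - 6
  Player II's payoff to Heads: p·(-6) + (1−p)·(-2) = -4p - 2
  2p - 6 = -4p - 2  ⇒  6p = 4  ⇒  p = 2/3.
Player I's indifference between Heads and Tails determines Player II's mixing probability q:
  Player I's payoff to Heads: q·4 + (1−q)·6 = -2q + 6
  Player I's payoff to Tails: q·6 + (1−q)·2 = 4q + 2
  -2q + 6 = 4q + 2  ⇒  -6q = -4  ⇒  q = 2/3.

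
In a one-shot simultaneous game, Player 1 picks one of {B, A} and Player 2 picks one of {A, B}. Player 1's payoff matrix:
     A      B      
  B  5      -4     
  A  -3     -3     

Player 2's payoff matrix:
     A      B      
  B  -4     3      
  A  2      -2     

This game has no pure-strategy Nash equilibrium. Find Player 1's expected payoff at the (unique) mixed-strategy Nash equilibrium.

-3

In a mixed equilibrium Player 1 is indifferent between B and A; this condition fixes q.
  Player 1's expected payoff from B: q·5 + (1−q)·(-4) = 9q - 4
  Player 1's expected payoff from A: q·(-3) + (1−q)·(-3) = -3
  9q - 4 = -3  ⇒  9q = 1  ⇒  q = 1/9.
At equilibrium Player 1 is indifferent across rows, so Player 1's payoff equals the payoff from B: (1/9)·5 + (8/9)·(-4) = -3.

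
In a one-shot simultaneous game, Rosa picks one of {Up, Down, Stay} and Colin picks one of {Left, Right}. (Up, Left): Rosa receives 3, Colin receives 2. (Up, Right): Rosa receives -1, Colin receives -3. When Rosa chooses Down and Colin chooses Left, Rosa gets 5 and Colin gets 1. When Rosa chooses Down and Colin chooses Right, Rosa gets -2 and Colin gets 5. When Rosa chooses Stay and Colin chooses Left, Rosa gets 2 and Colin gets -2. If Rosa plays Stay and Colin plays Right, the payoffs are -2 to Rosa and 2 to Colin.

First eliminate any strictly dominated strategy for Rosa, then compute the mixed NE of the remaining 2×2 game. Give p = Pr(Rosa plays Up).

Rosa's strategy Stay is strictly dominated by Up: 3 > 2 and -1 > -2. Eliminate Stay.
In a mixed equilibrium Colin is indifferent between Left and Right; this condition fixes p.
  Colin's payoff from Left: p·2 + (1−p)·1 = p + 1
  Colin's payoff from Right: p·(-3) + (1−p)·5 = -8p + 5
  p + 1 = -8p + 5  ⇒  9p = 4  ⇒  p = 4/9.

p = 4/9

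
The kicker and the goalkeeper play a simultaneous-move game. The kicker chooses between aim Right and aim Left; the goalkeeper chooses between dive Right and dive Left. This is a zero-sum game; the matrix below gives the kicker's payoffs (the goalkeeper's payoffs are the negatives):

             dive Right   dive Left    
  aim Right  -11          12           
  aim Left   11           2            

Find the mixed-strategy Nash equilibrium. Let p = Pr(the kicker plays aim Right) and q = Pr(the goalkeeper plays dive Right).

p = 9/32, q = 5/16

In a mixed equilibrium the goalkeeper is indifferent between dive Right and dive Left; this condition fixes p.
  the goalkeeper's payoff from dive Right: p·11 + (1−p)·(-11) = 22p - 11
  the goalkeeper's payoff from dive Left: p·(-12) + (1−p)·(-2) = -10p - 2
  22p - 11 = -10p - 2  ⇒  32p = 9  ⇒  p = 9/32.
In a mixed equilibrium the kicker is indifferent between aim Right and aim Left; this condition fixes q.
  the kicker's payoff to aim Right: q·(-11) + (1−q)·12 = -23q + 12
  the kicker's payoff to aim Left: q·11 + (1−q)·2 = 9q + 2
  -23q + 12 = 9q + 2  ⇒  -32q = -10  ⇒  q = 5/16.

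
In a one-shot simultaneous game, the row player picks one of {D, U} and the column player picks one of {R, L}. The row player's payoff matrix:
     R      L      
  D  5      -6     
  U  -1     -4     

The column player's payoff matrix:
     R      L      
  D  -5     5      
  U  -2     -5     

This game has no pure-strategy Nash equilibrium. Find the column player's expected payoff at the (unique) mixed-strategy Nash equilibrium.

The column player's indifference between R and L determines the row player's mixing probability p:
  the column player's expected payoff from R: p·(-5) + (1−p)·(-2) = -3p - 2
  the column player's expected payoff from L: p·5 + (1−p)·(-5) = 10p - 5
  -3p - 2 = 10p - 5  ⇒  -13p = -3  ⇒  p = 3/13.
At equilibrium the column player is indifferent across columns, so the column player's payoff equals the payoff from R: (3/13)·(-5) + (10/13)·(-2) = -35/13.

-35/13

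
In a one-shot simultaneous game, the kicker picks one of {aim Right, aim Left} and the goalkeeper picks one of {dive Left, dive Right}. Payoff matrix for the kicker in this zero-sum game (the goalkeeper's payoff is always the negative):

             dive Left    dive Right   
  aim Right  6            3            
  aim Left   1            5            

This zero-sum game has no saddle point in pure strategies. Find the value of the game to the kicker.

Set the kicker's expected payoff from aim Right equal to that from aim Left:
  the kicker's expected payoff from aim Right: q·6 + (1−q)·3 = 3q + 3
  the kicker's expected payoff from aim Left: q·1 + (1−q)·5 = -4q + 5
  3q + 3 = -4q + 5  ⇒  7q = 2  ⇒  q = 2/7.
The value is the kicker's expected payoff against this mix (using aim Right): (2/7)·6 + (5/7)·3 = 27/7.

v = 27/7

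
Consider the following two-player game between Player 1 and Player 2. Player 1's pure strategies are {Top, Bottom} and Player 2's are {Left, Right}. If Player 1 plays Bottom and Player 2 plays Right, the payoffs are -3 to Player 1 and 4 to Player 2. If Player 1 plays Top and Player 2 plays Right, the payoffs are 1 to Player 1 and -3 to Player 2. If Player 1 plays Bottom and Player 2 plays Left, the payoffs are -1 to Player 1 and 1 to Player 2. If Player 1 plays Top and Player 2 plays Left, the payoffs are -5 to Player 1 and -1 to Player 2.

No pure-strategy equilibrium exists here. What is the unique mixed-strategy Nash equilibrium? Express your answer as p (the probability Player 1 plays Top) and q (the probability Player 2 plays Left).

In a mixed equilibrium Player 2 is indifferent between Left and Right; this condition fixes p.
  Player 2's expected payoff from Left: p·(-1) + (1−p)·1 = -2p + 1
  Player 2's expected payoff from Right: p·(-3) + (1−p)·4 = -7p + 4
  -2p + 1 = -7p + 4  ⇒  5p = 3  ⇒  p = 3/5.
Set Player 1's expected payoff from Top equal to that from Bottom:
  Player 1's payoff from Top: q·(-5) + (1−q)·1 = -6q + 1
  Player 1's payoff from Bottom: q·(-1) + (1−q)·(-3) = 2q - 3
  -6q + 1 = 2q - 3  ⇒  -8q = -4  ⇒  q = 1/2.

p = 3/5, q = 1/2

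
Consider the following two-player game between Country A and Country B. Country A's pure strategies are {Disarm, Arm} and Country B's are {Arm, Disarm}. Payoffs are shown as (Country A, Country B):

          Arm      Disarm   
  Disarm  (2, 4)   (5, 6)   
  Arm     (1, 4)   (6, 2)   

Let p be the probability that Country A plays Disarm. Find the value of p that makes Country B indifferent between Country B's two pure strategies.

p = 1/2

In a mixed equilibrium Country B is indifferent between Arm and Disarm; this condition fixes p.
  Country B's expected payoff from Arm: p·4 + (1−p)·4 = 4
  Country B's expected payoff from Disarm: p·6 + (1−p)·2 = 4p + 2
  4 = 4p + 2  ⇒  -4p = -2  ⇒  p = 1/2.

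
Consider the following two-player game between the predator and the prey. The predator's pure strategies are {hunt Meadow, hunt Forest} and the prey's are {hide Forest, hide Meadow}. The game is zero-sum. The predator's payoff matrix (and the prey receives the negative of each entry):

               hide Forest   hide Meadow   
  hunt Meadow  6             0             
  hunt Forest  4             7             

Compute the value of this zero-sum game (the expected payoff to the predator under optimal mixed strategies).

The prey's mix must leave the predator indifferent between hunt Meadow and hunt Forest.
  the predator's expected payoff from hunt Meadow: q·6 + (1−q)·0 = 6q
  the predator's expected payoff from hunt Forest: q·4 + (1−q)·7 = -3q + 7
  6q = -3q + 7  ⇒  9q = 7  ⇒  q = 7/9.
The value is the predator's expected payoff against this mix (using hunt Meadow): (7/9)·6 + (2/9)·0 = 14/3.

v = 14/3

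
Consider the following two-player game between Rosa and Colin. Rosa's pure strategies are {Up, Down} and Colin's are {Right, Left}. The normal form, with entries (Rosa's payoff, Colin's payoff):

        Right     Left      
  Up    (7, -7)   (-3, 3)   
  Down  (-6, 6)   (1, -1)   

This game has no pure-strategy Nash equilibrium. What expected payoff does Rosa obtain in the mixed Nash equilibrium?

In a mixed equilibrium Rosa is indifferent between Up and Down; this condition fixes q.
  Rosa's expected payoff from Up: q·7 + (1−q)·(-3) = 10q - 3
  Rosa's expected payoff from Down: q·(-6) + (1−q)·1 = -7q + 1
  10q - 3 = -7q + 1  ⇒  17q = 4  ⇒  q = 4/17.
At equilibrium Rosa is indifferent across rows, so Rosa's payoff equals the payoff from Up: (4/17)·7 + (13/17)·(-3) = -11/17.

-11/17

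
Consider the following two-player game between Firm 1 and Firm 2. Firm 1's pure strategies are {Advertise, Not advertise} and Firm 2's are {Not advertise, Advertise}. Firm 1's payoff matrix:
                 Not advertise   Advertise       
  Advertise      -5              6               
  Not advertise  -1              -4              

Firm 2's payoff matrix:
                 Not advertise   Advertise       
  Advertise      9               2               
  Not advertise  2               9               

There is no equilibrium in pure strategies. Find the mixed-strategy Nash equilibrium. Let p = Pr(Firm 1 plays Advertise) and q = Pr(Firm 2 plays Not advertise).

For Firm 2 to be willing to mix, Firm 2 must be indifferent between Not advertise and Advertise, which pins down Firm 1's mix.
  Firm 2's payoff to Not advertise: p·9 + (1−p)·2 = 7p + 2
  Firm 2's payoff to Advertise: p·2 + (1−p)·9 = -7p + 9
  7p + 2 = -7p + 9  ⇒  14p = 7  ⇒  p = 1/2.
In a mixed equilibrium Firm 1 is indifferent between Advertise and Not advertise; this condition fixes q.
  Firm 1's expected payoff from Advertise: q·(-5) + (1−q)·6 = -11q + 6
  Firm 1's expected payoff from Not advertise: q·(-1) + (1−q)·(-4) = 3q - 4
  -11q + 6 = 3q - 4  ⇒  -14q = -10  ⇒  q = 5/7.

p = 1/2, q = 5/7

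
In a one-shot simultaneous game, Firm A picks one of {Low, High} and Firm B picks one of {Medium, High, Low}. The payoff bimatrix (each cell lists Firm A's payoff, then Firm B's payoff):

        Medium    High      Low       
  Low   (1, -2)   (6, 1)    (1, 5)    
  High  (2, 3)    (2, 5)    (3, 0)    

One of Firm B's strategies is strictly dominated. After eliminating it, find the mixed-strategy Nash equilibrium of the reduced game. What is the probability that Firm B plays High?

q = 1/3

Firm B's strategy Medium is strictly dominated by High: 1 > -2 and 5 > 3. Eliminate Medium.
In a mixed equilibrium Firm A is indifferent between Low and High; this condition fixes q.
  Firm A's expected payoff from Low: q·6 + (1−q)·1 = 5q + 1
  Firm A's expected payoff from High: q·2 + (1−q)·3 = -q + 3
  5q + 1 = -q + 3  ⇒  6q = 2  ⇒  q = 1/3.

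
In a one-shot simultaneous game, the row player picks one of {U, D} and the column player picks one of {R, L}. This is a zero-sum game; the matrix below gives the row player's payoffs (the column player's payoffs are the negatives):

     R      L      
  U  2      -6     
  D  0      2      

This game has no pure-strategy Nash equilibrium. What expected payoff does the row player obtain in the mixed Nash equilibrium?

For the row player to be willing to mix, the row player must be indifferent between U and D, which pins down the column player's mix.
  the row player's payoff to U: q·2 + (1−q)·(-6) = 8q - 6
  the row player's payoff to D: q·0 + (1−q)·2 = -2q + 2
  8q - 6 = -2q + 2  ⇒  10q = 8  ⇒  q = 4/5.
At equilibrium the row player is indifferent across rows, so the row player's payoff equals the payoff from U: (4/5)·2 + (1/5)·(-6) = 2/5.

2/5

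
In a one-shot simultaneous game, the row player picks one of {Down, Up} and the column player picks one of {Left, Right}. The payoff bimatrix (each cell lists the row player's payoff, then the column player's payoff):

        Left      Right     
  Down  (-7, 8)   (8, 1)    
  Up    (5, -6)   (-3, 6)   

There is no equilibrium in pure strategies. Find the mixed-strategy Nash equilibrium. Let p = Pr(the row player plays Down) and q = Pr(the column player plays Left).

p = 12/19, q = 11/23

For the column player to be willing to mix, the column player must be indifferent between Left and Right, which pins down the row player's mix.
  the column player's payoff from Left: p·8 + (1−p)·(-6) = 14p - 6
  the column player's payoff from Right: p·1 + (1−p)·6 = -5p + 6
  14p - 6 = -5p + 6  ⇒  19p = 12  ⇒  p = 12/19.
The column player's mix must leave the row player indifferent between Down and Up.
  the row player's payoff to Down: q·(-7) + (1−q)·8 = -15q + 8
  the row player's payoff to Up: q·5 + (1−q)·(-3) = 8q - 3
  -15q + 8 = 8q - 3  ⇒  -23q = -11  ⇒  q = 11/23.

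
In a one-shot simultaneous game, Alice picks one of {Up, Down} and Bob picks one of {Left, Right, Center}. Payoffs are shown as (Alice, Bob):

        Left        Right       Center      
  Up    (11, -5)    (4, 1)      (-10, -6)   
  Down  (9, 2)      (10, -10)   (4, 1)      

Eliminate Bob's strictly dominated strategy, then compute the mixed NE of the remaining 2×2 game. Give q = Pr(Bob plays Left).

q = 3/4

Bob's strategy Center is strictly dominated by Left: -5 > -6 and 2 > 1. Eliminate Center.
Alice's indifference between Up and Down determines Bob's mixing probability q:
  Alice's payoff from Up: q·11 + (1−q)·4 = 7q + 4
  Alice's payoff from Down: q·9 + (1−q)·10 = -q + 10
  7q + 4 = -q + 10  ⇒  8q = 6  ⇒  q = 3/4.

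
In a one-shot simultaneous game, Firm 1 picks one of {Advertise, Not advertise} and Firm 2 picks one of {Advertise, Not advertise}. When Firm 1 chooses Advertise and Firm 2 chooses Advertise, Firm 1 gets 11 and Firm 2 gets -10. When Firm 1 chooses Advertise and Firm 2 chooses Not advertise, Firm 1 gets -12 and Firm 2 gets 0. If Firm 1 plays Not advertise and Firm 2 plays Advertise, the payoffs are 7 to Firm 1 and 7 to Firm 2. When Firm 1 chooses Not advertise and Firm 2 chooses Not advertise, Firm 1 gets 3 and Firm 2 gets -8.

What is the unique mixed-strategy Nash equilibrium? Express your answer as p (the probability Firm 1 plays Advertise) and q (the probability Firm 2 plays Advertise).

For Firm 2 to be willing to mix, Firm 2 must be indifferent between Advertise and Not advertise, which pins down Firm 1's mix.
  Firm 2's payoff to Advertise: p·(-10) + (1−p)·7 = -17p + 7
  Firm 2's payoff to Not advertise: p·0 + (1−p)·(-8) = 8p - 8
  -17p + 7 = 8p - 8  ⇒  -25p = -15  ⇒  p = 3/5.
Firm 1's indifference between Advertise and Not advertise determines Firm 2's mixing probability q:
  Firm 1's payoff to Advertise: q·11 + (1−q)·(-12) = 23q - 12
  Firm 1's payoff to Not advertise: q·7 + (1−q)·3 = 4q + 3
  23q - 12 = 4q + 3  ⇒  19q = 15  ⇒  q = 15/19.

p = 3/5, q = 15/19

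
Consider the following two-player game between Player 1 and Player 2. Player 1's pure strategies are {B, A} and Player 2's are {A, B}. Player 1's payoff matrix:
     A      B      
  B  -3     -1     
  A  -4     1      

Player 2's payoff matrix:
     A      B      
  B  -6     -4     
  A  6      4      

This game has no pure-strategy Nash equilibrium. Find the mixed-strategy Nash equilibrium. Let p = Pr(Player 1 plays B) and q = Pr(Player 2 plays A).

Set Player 2's expected payoff from A equal to that from B:
  Player 2's expected payoff from A: p·(-6) + (1−p)·6 = -12p + 6
  Player 2's expected payoff from B: p·(-4) + (1−p)·4 = -8p + 4
  -12p + 6 = -8p + 4  ⇒  -4p = -2  ⇒  p = 1/2.
For Player 1 to be willing to mix, Player 1 must be indifferent between B and A, which pins down Player 2's mix.
  Player 1's payoff to B: q·(-3) + (1−q)·(-1) = -2q - 1
  Player 1's payoff to A: q·(-4) + (1−q)·1 = -5q + 1
  -2q - 1 = -5q + 1  ⇒  3q = 2  ⇒  q = 2/3.

p = 1/2, q = 2/3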